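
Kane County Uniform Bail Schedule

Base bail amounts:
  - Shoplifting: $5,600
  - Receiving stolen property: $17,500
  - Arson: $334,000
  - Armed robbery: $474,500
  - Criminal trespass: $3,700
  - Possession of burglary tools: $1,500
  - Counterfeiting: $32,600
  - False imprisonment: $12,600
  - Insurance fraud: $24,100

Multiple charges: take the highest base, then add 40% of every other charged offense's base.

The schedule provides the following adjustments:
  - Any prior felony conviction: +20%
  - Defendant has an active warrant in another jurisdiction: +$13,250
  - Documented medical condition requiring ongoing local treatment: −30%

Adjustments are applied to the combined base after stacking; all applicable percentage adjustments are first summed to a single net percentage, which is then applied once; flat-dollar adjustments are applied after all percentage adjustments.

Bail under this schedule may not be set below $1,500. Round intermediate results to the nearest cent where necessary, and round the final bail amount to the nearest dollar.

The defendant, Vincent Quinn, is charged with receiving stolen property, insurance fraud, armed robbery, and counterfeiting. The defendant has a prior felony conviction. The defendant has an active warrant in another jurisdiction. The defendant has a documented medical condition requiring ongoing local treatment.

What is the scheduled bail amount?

Base amounts from the schedule: receiving stolen property $17,500; insurance fraud $24,100; armed robbery $474,500; counterfeiting $32,600.
Stacking rule: highest base plus 40% of each additional charge. Highest is armed robbery at $474,500. Additional: $17,500 × 40% = $7,000; $24,100 × 40% = $9,640; $32,600 × 40% = $13,040. Combined base = $474,500 + $29,680 = $504,180.
Net percentage adjustment: +20% −30% = −10%. $504,180 × 0.9 = $453,762.
Defendant has an active warrant in another jurisdiction (+$13,250 flat): $453,762 + $13,250 = $467,012.
$467,012 is at or above the $1,500 minimum.

$467,012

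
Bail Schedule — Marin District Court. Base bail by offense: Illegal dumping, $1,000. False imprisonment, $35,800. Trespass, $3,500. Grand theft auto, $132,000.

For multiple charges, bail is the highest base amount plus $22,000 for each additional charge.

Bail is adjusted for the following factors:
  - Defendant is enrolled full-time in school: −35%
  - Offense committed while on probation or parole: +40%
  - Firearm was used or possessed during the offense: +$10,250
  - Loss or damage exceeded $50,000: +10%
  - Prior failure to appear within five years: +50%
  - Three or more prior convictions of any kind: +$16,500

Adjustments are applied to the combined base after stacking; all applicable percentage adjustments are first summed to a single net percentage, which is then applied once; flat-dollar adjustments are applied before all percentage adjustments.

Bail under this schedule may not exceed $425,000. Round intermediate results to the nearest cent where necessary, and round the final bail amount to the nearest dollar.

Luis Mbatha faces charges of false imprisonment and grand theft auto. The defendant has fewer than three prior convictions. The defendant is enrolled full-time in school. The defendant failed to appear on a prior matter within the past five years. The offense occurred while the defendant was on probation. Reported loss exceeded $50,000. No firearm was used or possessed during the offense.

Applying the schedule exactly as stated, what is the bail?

Base amounts from the schedule: false imprisonment $35,800; grand theft auto $132,000.
Stacking rule: highest base plus $22,000 per additional charge. Highest is grand theft auto at $132,000; 1 additional charge → +$22,000. Combined base = $154,000.
Net percentage adjustment: −35% +40% +10% +50% = +65%. $154,000 × 1.65 = $254,100.
$254,100 is within the $425,000 maximum.

$254,100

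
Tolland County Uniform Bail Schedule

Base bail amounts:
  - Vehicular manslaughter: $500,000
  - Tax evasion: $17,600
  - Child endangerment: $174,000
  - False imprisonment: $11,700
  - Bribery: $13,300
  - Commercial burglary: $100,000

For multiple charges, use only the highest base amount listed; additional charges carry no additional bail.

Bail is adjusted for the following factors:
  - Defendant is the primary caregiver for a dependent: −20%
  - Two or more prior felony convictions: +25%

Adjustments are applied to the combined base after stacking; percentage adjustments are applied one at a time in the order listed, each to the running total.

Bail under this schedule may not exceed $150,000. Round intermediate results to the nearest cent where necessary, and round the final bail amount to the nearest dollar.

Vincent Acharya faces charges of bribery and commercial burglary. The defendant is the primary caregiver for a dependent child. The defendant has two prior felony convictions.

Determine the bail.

$100,000

Base amounts from the schedule: bribery $13,300; commercial burglary $100,000.
Stacking rule: use the highest base only. Highest is commercial burglary at $100,000. Combined base = $100,000.
Defendant is the primary caregiver for a dependent (−20%): $100,000 × 0.8 = $80,000.
Two or more prior felony convictions (+25%): $80,000 × 1.25 = $100,000.
$100,000 is within the $150,000 maximum.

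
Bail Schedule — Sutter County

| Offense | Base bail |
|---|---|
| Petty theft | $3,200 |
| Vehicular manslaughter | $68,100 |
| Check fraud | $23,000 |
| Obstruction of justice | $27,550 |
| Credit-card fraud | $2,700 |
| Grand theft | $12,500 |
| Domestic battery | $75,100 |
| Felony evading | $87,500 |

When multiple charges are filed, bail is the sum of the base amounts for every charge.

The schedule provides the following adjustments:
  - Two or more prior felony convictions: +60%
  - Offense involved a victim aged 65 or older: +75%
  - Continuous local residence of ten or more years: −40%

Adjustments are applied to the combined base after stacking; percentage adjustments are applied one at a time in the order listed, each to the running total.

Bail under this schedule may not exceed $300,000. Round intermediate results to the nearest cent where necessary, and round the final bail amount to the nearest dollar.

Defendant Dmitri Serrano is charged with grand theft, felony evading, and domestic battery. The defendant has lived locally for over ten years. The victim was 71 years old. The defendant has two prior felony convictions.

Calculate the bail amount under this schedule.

$294,168

Base amounts from the schedule: grand theft $12,500; felony evading $87,500; domestic battery $75,100.
Stacking rule: sum of all bases. $12,500 + $87,500 + $75,100 = $175,100.
Two or more prior felony convictions (+60%): $175,100 × 1.6 = $280,160.
Offense involved a victim aged 65 or older (+75%): $280,160 × 1.75 = $490,280.
Continuous local residence of ten or more years (−40%): $490,280 × 0.6 = $294,168.
$294,168 is within the $300,000 maximum.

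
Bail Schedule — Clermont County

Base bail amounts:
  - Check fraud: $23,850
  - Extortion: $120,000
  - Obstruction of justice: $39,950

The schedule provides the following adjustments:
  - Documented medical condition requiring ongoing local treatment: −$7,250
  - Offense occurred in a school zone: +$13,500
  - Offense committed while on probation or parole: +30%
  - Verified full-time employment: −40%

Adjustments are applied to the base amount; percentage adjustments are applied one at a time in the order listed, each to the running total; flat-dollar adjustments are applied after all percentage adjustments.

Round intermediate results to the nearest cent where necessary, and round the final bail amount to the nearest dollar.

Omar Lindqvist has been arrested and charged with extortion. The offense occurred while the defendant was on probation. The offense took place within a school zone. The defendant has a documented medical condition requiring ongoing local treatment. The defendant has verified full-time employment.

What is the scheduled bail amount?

$99,850

Base amounts from the schedule: extortion $120,000.
Single charge. Combined base = $120,000.
Offense committed while on probation or parole (+30%): $120,000 × 1.3 = $156,000.
Verified full-time employment (−40%): $156,000 × 0.6 = $93,600.
Documented medical condition requiring ongoing local treatment (−$7,250 flat): $93,600 − $7,250 = $86,350.
Offense occurred in a school zone (+$13,500 flat): $86,350 + $13,500 = $99,850.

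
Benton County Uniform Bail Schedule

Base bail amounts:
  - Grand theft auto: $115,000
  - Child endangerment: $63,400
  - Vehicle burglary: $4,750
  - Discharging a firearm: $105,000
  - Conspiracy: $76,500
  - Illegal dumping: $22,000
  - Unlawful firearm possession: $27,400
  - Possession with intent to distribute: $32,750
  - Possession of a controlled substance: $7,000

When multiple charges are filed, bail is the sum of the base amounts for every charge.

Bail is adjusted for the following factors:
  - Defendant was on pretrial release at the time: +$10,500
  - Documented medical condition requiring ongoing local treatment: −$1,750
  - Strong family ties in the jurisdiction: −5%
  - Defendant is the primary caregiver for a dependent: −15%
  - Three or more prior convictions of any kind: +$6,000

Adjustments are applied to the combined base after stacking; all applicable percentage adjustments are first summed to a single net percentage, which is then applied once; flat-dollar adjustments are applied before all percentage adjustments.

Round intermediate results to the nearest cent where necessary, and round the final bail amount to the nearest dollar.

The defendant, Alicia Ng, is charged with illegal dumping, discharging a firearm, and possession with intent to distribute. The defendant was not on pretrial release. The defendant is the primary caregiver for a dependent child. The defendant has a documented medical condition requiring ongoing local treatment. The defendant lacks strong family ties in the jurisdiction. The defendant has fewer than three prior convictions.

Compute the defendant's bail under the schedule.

$134,300

Base amounts from the schedule: illegal dumping $22,000; discharging a firearm $105,000; possession with intent to distribute $32,750.
Stacking rule: sum of all bases. $22,000 + $105,000 + $32,750 = $159,750.
Documented medical condition requiring ongoing local treatment (−$1,750 flat): $159,750 − $1,750 = $158,000.
Defendant is the primary caregiver for a dependent (−15%): $158,000 × 0.85 = $134,300.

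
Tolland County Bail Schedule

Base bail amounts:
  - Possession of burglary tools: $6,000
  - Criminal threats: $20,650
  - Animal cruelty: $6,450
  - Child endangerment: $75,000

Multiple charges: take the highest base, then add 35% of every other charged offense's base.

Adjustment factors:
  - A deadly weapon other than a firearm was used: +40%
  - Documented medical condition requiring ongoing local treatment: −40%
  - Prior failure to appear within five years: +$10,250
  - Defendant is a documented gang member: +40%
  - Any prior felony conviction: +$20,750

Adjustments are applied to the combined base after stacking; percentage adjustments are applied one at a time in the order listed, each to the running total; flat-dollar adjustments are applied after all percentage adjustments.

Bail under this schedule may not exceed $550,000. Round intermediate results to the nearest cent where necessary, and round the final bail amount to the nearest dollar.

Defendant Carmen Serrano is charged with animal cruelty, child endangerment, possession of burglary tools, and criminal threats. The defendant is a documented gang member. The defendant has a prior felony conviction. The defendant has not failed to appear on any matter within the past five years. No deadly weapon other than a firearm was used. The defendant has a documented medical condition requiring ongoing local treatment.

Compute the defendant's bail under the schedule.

$93,481

Base amounts from the schedule: animal cruelty $6,450; child endangerment $75,000; possession of burglary tools $6,000; criminal threats $20,650.
Stacking rule: highest base plus 35% of each additional charge. Highest is child endangerment at $75,000. Additional: $6,450 × 35% = $2,257.50; $6,000 × 35% = $2,100; $20,650 × 35% = $7,227.50. Combined base = $75,000 + $11,585 = $86,585.
Documented medical condition requiring ongoing local treatment (−40%): $86,585 × 0.6 = $51,951.
Defendant is a documented gang member (+40%): $51,951 × 1.4 = $72,731.40.
Any prior felony conviction (+$20,750 flat): $72,731.40 + $20,750 = $93,481.40.
$93,481.40 is within the $550,000 maximum.
Rounded to the nearest dollar: $93,481.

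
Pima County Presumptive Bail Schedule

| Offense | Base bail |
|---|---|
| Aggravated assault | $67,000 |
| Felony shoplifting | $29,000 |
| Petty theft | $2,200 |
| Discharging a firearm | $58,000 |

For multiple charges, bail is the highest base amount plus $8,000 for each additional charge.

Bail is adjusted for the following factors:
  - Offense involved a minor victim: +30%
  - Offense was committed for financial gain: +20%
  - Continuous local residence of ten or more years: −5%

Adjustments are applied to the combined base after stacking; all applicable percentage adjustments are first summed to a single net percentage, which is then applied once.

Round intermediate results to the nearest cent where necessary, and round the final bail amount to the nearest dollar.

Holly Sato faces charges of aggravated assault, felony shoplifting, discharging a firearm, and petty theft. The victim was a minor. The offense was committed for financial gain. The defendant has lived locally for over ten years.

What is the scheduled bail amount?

$131,950

Base amounts from the schedule: aggravated assault $67,000; felony shoplifting $29,000; discharging a firearm $58,000; petty theft $2,200.
Stacking rule: highest base plus $8,000 per additional charge. Highest is aggravated assault at $67,000; 3 additional charges → +$24,000. Combined base = $91,000.
Net percentage adjustment: +30% +20% −5% = +45%. $91,000 × 1.45 = $131,950.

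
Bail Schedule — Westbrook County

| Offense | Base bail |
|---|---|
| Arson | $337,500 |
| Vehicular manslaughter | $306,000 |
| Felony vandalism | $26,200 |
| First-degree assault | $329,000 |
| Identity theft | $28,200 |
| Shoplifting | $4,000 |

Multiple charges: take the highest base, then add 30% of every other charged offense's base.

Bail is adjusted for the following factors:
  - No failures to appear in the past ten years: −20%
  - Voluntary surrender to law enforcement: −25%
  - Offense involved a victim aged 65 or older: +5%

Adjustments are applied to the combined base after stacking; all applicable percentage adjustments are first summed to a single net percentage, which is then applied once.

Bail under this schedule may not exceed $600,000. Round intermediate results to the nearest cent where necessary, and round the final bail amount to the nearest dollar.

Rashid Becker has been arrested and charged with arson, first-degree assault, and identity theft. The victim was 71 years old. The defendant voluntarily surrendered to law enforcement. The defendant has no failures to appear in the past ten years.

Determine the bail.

$266,796

Base amounts from the schedule: arson $337,500; first-degree assault $329,000; identity theft $28,200.
Stacking rule: highest base plus 30% of each additional charge. Highest is arson at $337,500. Additional: $329,000 × 30% = $98,700; $28,200 × 30% = $8,460. Combined base = $337,500 + $107,160 = $444,660.
Net percentage adjustment: −20% −25% +5% = −40%. $444,660 × 0.6 = $266,796.
$266,796 is within the $600,000 maximum.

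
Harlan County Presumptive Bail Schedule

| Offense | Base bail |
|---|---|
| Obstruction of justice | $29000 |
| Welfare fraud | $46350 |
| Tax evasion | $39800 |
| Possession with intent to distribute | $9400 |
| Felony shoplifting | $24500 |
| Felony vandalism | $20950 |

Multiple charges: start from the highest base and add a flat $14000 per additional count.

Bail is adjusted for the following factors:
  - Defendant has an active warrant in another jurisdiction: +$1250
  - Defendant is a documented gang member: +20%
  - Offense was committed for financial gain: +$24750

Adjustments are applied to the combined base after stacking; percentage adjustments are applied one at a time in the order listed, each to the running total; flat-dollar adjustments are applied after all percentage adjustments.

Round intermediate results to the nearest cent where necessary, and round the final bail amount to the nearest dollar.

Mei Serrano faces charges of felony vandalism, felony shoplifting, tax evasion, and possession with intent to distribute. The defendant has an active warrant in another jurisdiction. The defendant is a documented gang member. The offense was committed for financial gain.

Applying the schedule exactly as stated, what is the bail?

$124160

Base amounts from the schedule: felony vandalism $20950; felony shoplifting $24500; tax evasion $39800; possession with intent to distribute $9400.
Stacking rule: highest base plus $14000 per additional charge. Highest is tax evasion at $39800; 3 additional charges → +$42000. Combined base = $81800.
Defendant is a documented gang member (+20%): $81800 × 1.2 = $98160.
Defendant has an active warrant in another jurisdiction (+$1250 flat): $98160 + $1250 = $99410.
Offense was committed for financial gain (+$24750 flat): $99410 + $24750 = $124160.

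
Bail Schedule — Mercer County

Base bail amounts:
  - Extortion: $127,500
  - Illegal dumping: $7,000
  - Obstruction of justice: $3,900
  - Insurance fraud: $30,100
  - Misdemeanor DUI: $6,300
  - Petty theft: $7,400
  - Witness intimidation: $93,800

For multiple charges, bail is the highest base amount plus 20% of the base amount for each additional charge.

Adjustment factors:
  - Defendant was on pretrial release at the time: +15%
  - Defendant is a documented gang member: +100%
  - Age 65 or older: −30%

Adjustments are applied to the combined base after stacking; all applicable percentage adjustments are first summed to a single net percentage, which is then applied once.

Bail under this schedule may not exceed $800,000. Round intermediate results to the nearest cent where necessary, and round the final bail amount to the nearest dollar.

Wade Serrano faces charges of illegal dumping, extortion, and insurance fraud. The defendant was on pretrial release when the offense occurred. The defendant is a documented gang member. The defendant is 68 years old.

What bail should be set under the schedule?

Base amounts from the schedule: illegal dumping $7,000; extortion $127,500; insurance fraud $30,100.
Stacking rule: highest base plus 20% of each additional charge. Highest is extortion at $127,500. Additional: $7,000 × 20% = $1,400; $30,100 × 20% = $6,020. Combined base = $127,500 + $7,420 = $134,920.
Net percentage adjustment: +15% +100% −30% = +85%. $134,920 × 1.85 = $249,602.
$249,602 is within the $800,000 maximum.

$249,602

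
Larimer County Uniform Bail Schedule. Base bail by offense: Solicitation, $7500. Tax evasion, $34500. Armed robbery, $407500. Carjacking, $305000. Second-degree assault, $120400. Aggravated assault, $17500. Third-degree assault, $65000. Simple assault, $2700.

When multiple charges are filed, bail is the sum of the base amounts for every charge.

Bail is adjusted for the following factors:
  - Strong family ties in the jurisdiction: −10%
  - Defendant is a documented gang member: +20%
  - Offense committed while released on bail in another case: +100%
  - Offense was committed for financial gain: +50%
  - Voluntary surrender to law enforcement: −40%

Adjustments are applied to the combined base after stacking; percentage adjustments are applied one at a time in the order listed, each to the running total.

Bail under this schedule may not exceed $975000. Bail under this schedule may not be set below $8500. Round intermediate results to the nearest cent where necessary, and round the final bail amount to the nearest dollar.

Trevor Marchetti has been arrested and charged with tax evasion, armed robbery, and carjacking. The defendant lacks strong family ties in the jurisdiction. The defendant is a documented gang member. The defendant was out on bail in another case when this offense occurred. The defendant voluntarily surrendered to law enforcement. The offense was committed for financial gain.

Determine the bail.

$975000

Base amounts from the schedule: tax evasion $34500; armed robbery $407500; carjacking $305000.
Stacking rule: sum of all bases. $34500 + $407500 + $305000 = $747000.
Defendant is a documented gang member (+20%): $747000 × 1.2 = $896400.
Offense committed while released on bail in another case (+100%): $896400 × 2 = $1792800.
Offense was committed for financial gain (+50%): $1792800 × 1.5 = $2689200.
Voluntary surrender to law enforcement (−40%): $2689200 × 0.6 = $1613520.
Result $1613520 exceeds the maximum of $975000; bail is capped at $975000.
$975000 is at or above the $8500 minimum.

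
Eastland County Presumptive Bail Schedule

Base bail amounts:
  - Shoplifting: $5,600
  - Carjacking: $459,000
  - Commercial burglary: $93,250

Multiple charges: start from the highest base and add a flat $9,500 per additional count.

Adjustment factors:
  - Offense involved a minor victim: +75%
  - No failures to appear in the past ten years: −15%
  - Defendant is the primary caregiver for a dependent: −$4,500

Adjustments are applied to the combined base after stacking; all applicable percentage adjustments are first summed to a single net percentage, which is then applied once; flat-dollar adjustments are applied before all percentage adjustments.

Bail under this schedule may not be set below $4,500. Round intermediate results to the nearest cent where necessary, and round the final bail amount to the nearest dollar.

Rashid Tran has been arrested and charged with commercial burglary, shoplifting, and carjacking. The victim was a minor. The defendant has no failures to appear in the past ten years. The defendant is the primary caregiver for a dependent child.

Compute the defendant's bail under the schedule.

$757,600

Base amounts from the schedule: commercial burglary $93,250; shoplifting $5,600; carjacking $459,000.
Stacking rule: highest base plus $9,500 per additional charge. Highest is carjacking at $459,000; 2 additional charges → +$19,000. Combined base = $478,000.
Defendant is the primary caregiver for a dependent (−$4,500 flat): $478,000 − $4,500 = $473,500.
Net percentage adjustment: +75% −15% = +60%. $473,500 × 1.6 = $757,600.
$757,600 is at or above the $4,500 minimum.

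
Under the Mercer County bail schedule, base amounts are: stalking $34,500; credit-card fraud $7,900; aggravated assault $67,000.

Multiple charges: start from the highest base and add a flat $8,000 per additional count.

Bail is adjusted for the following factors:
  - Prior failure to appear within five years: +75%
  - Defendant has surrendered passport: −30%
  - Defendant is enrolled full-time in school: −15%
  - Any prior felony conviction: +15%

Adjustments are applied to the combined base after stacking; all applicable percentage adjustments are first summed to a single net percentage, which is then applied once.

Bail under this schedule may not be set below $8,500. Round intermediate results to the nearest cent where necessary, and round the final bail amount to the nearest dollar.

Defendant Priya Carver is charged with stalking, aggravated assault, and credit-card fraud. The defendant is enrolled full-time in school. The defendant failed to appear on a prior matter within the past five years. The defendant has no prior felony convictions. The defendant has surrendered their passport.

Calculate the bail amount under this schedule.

Base amounts from the schedule: stalking $34,500; aggravated assault $67,000; credit-card fraud $7,900.
Stacking rule: highest base plus $8,000 per additional charge. Highest is aggravated assault at $67,000; 2 additional charges → +$16,000. Combined base = $83,000.
Net percentage adjustment: +75% −30% −15% = +30%. $83,000 × 1.3 = $107,900.
$107,900 is at or above the $8,500 minimum.

$107,900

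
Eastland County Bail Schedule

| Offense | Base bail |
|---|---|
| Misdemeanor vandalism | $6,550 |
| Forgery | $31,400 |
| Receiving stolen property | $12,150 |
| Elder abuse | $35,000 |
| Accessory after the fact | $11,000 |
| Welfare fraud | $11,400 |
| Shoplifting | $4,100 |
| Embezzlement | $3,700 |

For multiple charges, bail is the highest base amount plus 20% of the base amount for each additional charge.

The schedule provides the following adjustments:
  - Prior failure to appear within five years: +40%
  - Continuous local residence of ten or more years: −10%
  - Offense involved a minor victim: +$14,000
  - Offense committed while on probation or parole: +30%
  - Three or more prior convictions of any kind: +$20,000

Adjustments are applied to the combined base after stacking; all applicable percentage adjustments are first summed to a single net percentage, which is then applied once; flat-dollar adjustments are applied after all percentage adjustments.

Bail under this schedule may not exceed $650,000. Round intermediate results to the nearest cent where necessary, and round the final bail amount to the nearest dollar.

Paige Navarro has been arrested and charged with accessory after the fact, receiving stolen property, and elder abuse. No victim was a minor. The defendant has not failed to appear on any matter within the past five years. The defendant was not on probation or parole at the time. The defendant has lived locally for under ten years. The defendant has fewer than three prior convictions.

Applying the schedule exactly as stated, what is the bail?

Base amounts from the schedule: accessory after the fact $11,000; receiving stolen property $12,150; elder abuse $35,000.
Stacking rule: highest base plus 20% of each additional charge. Highest is elder abuse at $35,000. Additional: $11,000 × 20% = $2,200; $12,150 × 20% = $2,430. Combined base = $35,000 + $4,630 = $39,630.
No adjustment factors apply to this defendant.
$39,630 is within the $650,000 maximum.

$39,630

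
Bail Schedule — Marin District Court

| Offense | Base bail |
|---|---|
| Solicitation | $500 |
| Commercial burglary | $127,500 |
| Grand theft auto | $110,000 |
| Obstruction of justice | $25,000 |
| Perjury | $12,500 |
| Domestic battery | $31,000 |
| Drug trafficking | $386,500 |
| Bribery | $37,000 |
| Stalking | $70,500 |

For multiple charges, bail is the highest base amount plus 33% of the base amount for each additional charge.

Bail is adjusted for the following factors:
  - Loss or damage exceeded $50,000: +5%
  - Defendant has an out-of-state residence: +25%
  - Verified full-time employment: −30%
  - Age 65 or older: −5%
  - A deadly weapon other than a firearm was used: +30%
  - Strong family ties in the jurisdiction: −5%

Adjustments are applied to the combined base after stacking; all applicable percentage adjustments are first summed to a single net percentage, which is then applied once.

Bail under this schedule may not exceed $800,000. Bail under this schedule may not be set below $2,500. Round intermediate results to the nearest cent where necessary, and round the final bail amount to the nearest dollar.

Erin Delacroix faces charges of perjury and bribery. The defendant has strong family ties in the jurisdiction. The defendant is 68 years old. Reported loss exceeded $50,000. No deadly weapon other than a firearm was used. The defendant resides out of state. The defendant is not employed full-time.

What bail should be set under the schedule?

$49,350

Base amounts from the schedule: perjury $12,500; bribery $37,000.
Stacking rule: highest base plus 33% of each additional charge. Highest is bribery at $37,000. Additional: $12,500 × 33% = $4,125. Combined base = $37,000 + $4,125 = $41,125.
Net percentage adjustment: +5% +25% −5% −5% = +20%. $41,125 × 1.2 = $49,350.
$49,350 is within the $800,000 maximum.
$49,350 is at or above the $2,500 minimum.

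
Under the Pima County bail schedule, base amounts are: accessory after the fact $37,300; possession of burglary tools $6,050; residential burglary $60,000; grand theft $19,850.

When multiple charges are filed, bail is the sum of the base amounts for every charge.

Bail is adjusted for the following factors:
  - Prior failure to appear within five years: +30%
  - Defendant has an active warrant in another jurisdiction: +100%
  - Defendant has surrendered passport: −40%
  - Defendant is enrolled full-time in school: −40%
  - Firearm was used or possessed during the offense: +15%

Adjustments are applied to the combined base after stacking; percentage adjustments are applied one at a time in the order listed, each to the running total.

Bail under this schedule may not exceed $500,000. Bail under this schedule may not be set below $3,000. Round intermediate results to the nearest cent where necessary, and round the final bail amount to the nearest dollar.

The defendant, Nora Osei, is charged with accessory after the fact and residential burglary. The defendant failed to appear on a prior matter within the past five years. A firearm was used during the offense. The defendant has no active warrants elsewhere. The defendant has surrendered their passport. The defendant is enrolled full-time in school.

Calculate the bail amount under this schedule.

Base amounts from the schedule: accessory after the fact $37,300; residential burglary $60,000.
Stacking rule: sum of all bases. $37,300 + $60,000 = $97,300.
Prior failure to appear within five years (+30%): $97,300 × 1.3 = $126,490.
Defendant has surrendered passport (−40%): $126,490 × 0.6 = $75,894.
Defendant is enrolled full-time in school (−40%): $75,894 × 0.6 = $45,536.40.
Firearm was used or possessed during the offense (+15%): $45,536.40 × 1.15 = $52,366.86.
$52,366.86 is within the $500,000 maximum.
$52,366.86 is at or above the $3,000 minimum.
Rounded to the nearest dollar: $52,367.

$52,367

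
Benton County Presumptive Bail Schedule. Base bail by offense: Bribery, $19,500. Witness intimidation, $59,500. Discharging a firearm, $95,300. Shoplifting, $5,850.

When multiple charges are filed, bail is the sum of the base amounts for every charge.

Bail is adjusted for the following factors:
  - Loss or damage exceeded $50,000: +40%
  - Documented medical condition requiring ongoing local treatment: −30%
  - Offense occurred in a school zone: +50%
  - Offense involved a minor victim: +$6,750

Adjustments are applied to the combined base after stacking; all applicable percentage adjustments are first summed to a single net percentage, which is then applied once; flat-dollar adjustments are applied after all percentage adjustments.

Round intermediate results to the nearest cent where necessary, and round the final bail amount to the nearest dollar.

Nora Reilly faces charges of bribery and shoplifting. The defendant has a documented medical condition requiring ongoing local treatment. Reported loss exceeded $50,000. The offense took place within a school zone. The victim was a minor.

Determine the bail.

Base amounts from the schedule: bribery $19,500; shoplifting $5,850.
Stacking rule: sum of all bases. $19,500 + $5,850 = $25,350.
Net percentage adjustment: +40% −30% +50% = +60%. $25,350 × 1.6 = $40,560.
Offense involved a minor victim (+$6,750 flat): $40,560 + $6,750 = $47,310.

$47,310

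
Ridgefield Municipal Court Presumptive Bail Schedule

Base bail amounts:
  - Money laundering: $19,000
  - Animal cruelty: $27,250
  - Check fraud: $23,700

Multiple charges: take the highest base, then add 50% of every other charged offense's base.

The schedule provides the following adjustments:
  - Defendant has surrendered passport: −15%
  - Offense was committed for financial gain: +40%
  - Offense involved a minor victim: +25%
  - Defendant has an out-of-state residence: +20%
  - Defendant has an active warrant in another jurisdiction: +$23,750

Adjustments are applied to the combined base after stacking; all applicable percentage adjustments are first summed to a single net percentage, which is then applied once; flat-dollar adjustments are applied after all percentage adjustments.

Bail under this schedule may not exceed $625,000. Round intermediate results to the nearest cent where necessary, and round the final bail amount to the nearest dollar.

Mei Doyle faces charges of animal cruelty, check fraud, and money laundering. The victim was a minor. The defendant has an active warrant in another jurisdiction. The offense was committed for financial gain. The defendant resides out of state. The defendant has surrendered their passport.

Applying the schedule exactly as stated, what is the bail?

$106,370

Base amounts from the schedule: animal cruelty $27,250; check fraud $23,700; money laundering $19,000.
Stacking rule: highest base plus 50% of each additional charge. Highest is animal cruelty at $27,250. Additional: $23,700 × 50% = $11,850; $19,000 × 50% = $9,500. Combined base = $27,250 + $21,350 = $48,600.
Net percentage adjustment: −15% +40% +25% +20% = +70%. $48,600 × 1.7 = $82,620.
Defendant has an active warrant in another jurisdiction (+$23,750 flat): $82,620 + $23,750 = $106,370.
$106,370 is within the $625,000 maximum.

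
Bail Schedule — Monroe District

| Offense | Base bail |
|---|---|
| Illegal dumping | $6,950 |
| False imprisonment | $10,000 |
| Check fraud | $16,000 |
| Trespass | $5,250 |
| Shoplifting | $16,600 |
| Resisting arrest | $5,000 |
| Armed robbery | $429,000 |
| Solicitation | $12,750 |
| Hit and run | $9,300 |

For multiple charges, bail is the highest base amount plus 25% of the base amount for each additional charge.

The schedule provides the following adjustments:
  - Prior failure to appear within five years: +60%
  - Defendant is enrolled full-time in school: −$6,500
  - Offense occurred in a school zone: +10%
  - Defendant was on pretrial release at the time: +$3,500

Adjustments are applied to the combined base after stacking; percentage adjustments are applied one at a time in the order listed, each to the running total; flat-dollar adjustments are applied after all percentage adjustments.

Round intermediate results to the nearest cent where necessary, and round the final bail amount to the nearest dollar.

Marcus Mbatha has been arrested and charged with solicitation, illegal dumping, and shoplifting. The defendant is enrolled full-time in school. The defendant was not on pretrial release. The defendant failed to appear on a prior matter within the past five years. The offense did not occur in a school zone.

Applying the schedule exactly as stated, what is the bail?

$27,940

Base amounts from the schedule: solicitation $12,750; illegal dumping $6,950; shoplifting $16,600.
Stacking rule: highest base plus 25% of each additional charge. Highest is shoplifting at $16,600. Additional: $12,750 × 25% = $3,187.50; $6,950 × 25% = $1,737.50. Combined base = $16,600 + $4,925 = $21,525.
Prior failure to appear within five years (+60%): $21,525 × 1.6 = $34,440.
Defendant is enrolled full-time in school (−$6,500 flat): $34,440 − $6,500 = $27,940.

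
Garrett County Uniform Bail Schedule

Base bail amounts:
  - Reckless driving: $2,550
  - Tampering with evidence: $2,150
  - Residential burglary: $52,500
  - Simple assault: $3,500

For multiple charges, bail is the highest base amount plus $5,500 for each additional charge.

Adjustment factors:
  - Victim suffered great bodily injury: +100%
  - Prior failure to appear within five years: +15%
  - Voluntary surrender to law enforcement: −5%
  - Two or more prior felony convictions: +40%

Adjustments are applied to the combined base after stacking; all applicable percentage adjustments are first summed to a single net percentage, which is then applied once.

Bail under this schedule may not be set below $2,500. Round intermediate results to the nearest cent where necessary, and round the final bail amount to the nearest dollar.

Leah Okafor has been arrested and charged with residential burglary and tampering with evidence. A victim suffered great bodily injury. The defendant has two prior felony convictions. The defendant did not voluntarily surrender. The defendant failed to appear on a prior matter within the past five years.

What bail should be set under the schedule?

$147,900

Base amounts from the schedule: residential burglary $52,500; tampering with evidence $2,150.
Stacking rule: highest base plus $5,500 per additional charge. Highest is residential burglary at $52,500; 1 additional charge → +$5,500. Combined base = $58,000.
Net percentage adjustment: +100% +15% +40% = +155%. $58,000 × 2.55 = $147,900.
$147,900 is at or above the $2,500 minimum.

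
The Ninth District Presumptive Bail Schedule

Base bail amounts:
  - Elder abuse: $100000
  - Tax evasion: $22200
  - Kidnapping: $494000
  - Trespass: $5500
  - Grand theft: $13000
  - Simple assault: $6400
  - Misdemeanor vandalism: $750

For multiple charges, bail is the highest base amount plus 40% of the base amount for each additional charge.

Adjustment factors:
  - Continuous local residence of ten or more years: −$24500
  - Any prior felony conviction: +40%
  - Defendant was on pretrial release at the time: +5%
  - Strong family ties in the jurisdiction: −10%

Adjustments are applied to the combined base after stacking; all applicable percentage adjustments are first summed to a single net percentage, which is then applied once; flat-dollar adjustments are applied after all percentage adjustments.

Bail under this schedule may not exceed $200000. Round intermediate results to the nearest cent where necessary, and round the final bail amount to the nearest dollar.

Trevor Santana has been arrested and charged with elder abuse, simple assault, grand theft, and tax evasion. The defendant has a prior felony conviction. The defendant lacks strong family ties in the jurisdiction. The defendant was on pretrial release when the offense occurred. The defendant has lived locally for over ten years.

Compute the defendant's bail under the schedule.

Base amounts from the schedule: elder abuse $100000; simple assault $6400; grand theft $13000; tax evasion $22200.
Stacking rule: highest base plus 40% of each additional charge. Highest is elder abuse at $100000. Additional: $6400 × 40% = $2560; $13000 × 40% = $5200; $22200 × 40% = $8880. Combined base = $100000 + $16640 = $116640.
Net percentage adjustment: +40% +5% = +45%. $116640 × 1.45 = $169128.
Continuous local residence of ten or more years (−$24500 flat): $169128 − $24500 = $144628.
$144628 is within the $200000 maximum.

$144628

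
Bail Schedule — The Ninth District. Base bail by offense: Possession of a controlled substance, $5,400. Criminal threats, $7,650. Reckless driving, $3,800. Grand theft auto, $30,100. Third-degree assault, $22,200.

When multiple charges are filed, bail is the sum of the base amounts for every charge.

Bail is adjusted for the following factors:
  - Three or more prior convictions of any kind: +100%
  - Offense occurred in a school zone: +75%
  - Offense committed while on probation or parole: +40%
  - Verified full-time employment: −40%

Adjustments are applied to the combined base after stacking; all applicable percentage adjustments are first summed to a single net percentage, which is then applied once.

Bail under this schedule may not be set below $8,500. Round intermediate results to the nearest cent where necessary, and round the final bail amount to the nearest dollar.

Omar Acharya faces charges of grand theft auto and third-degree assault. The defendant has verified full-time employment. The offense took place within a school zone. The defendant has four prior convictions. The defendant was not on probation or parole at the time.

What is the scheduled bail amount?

$122,905

Base amounts from the schedule: grand theft auto $30,100; third-degree assault $22,200.
Stacking rule: sum of all bases. $30,100 + $22,200 = $52,300.
Net percentage adjustment: +100% +75% −40% = +135%. $52,300 × 2.35 = $122,905.
$122,905 is at or above the $8,500 minimum.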